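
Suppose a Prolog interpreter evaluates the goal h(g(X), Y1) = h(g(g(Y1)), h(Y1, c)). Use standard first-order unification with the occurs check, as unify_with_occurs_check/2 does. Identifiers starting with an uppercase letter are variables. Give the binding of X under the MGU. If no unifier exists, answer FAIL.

Decompose h/2: g(X) = g(g(Y1)),  Y1 = h(Y1, c).
Decompose g/1: X = g(Y1).
Bind X := g(Y1); no other remaining equation mentions X.
Occurs check fails: Y1 occurs in h(Y1, c); the equation Y1 = h(Y1, c) has no finite solution.

FAIL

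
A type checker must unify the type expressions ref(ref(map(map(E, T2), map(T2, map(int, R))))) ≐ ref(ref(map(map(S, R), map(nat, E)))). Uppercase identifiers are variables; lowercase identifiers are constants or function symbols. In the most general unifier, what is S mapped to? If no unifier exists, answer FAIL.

Decompose ref/1: ref(map(map(E, T2), map(T2, map(int, R)))) ≐ ref(map(map(S, R), map(nat, E))).
Decompose ref/1: map(map(E, T2), map(T2, map(int, R))) ≐ map(map(S, R), map(nat, E)).
Decompose map/2: map(E, T2) ≐ map(S, R),  map(T2, map(int, R)) ≐ map(nat, E).
Decompose map/2: E ≐ S,  T2 ≐ R.
Bind E := S; substituting into the one remaining equation that mentions E gives: map(T2, map(int, R)) ≐ map(nat, S).
Bind T2 := R; substituting into the remaining equation gives: map(R, map(int, R)) ≐ map(nat, S).
Decompose map/2: R ≐ nat,  map(int, R) ≐ S.
Bind R := nat; substituting into the remaining equation gives: map(int, nat) ≐ S. Substituting into the earlier binding gives T2 := nat.
Bind S := map(int, nat). Substituting into the earlier binding gives E := map(int, nat).
MGU = { E ↦ map(int, nat), T2 ↦ nat, R ↦ nat, S ↦ map(int, nat) }, so S ↦ map(int, nat).

map(int, nat)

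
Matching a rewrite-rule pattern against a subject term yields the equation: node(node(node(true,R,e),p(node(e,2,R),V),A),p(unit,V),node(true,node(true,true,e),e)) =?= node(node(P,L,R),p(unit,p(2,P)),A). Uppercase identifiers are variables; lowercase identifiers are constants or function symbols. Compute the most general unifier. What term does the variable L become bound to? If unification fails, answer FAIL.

Decompose node/3: node(node(true,R,e),p(node(e,2,R),V),A) =?= node(P,L,R),  p(unit,V) =?= p(unit,p(2,P)),  node(true,node(true,true,e),e) =?= A.
Decompose node/3: node(true,R,e) =?= P,  p(node(e,2,R),V) =?= L,  A =?= R.
Bind P := node(true,R,e); substituting into the one remaining equation that mentions P gives: p(unit,V) =?= p(unit,p(2,node(true,R,e))).
Bind L := p(node(e,2,R),V); no other remaining equation mentions L.
Bind A := R; substituting into the one remaining equation that mentions A gives: node(true,node(true,true,e),e) =?= R.
Decompose p/2: unit =?= unit,  V =?= p(2,node(true,R,e)).
Delete trivial equation unit =?= unit.
Bind V := p(2,node(true,R,e)); no other remaining equation mentions V. Substituting into the earlier binding gives L := p(node(e,2,R),p(2,node(true,R,e))).
Bind R := node(true,node(true,true,e),e). Substituting into the earlier bindings gives P := node(true,node(true,node(true,true,e),e),e), L := p(node(e,2,node(true,node(true,true,e),e)),p(2,node(true,node(true,node(true,true,e),e),e))), A := node(true,node(true,true,e),e), V := p(2,node(true,node(true,node(true,true,e),e),e)).
MGU = { P -> node(true,node(true,node(true,true,e),e),e), L -> p(node(e,2,node(true,node(true,true,e),e)),p(2,node(true,node(true,node(true,true,e),e),e))), A -> node(true,node(true,true,e),e), V -> p(2,node(true,node(true,node(true,true,e),e),e)), R -> node(true,node(true,true,e),e) }, so L -> p(node(e,2,node(true,node(true,true,e),e)),p(2,node(true,node(true,node(true,true,e),e),e))).

p(node(e,2,node(true,node(true,true,e),e)),p(2,node(true,node(true,node(true,true,e),e),e)))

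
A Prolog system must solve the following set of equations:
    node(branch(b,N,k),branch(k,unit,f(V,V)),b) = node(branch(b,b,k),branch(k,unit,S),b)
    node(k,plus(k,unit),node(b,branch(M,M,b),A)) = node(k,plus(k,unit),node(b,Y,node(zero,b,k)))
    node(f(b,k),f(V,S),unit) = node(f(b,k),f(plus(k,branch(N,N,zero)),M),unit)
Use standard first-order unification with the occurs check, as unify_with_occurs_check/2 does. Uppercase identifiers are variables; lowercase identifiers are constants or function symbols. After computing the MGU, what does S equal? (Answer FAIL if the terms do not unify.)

Decompose node/3: branch(b,N,k) = branch(b,b,k),  branch(k,unit,f(V,V)) = branch(k,unit,S),  b = b.
Decompose branch/3: b = b,  N = b,  k = k.
Delete trivial equation b = b.
Bind N := b; substituting into the one remaining equation that mentions N gives: node(f(b,k),f(V,S),unit) = node(f(b,k),f(plus(k,branch(b,b,zero)),M),unit).
Delete trivial equation k = k.
Decompose branch/3: k = k,  unit = unit,  f(V,V) = S.
Delete trivial equation k = k.
Delete trivial equation unit = unit.
Bind S := f(V,V); substituting into the one remaining equation that mentions S gives: node(f(b,k),f(V,f(V,V)),unit) = node(f(b,k),f(plus(k,branch(b,b,zero)),M),unit).
Delete trivial equation b = b.
Decompose node/3: k = k,  plus(k,unit) = plus(k,unit),  node(b,branch(M,M,b),A) = node(b,Y,node(zero,b,k)).
Delete trivial equation k = k.
Delete trivial equation plus(k,unit) = plus(k,unit).
Decompose node/3: b = b,  branch(M,M,b) = Y,  A = node(zero,b,k).
Delete trivial equation b = b.
Bind Y := branch(M,M,b); no other remaining equation mentions Y.
Bind A := node(zero,b,k); no other remaining equation mentions A.
Decompose node/3: f(b,k) = f(b,k),  f(V,f(V,V)) = f(plus(k,branch(b,b,zero)),M),  unit = unit.
Delete trivial equation f(b,k) = f(b,k).
Decompose f/2: V = plus(k,branch(b,b,zero)),  f(V,V) = M.
Bind V := plus(k,branch(b,b,zero)); substituting into the one remaining equation that mentions V gives: f(plus(k,branch(b,b,zero)),plus(k,branch(b,b,zero))) = M. Substituting into the earlier binding gives S := f(plus(k,branch(b,b,zero)),plus(k,branch(b,b,zero))).
Bind M := f(plus(k,branch(b,b,zero)),plus(k,branch(b,b,zero))); no other remaining equation mentions M. Substituting into the earlier binding gives Y := branch(f(plus(k,branch(b,b,zero)),plus(k,branch(b,b,zero))),f(plus(k,branch(b,b,zero)),plus(k,branch(b,b,zero))),b).
Delete trivial equation unit = unit.
MGU = { N -> b, S -> f(plus(k,branch(b,b,zero)),plus(k,branch(b,b,zero))), Y -> branch(f(plus(k,branch(b,b,zero)),plus(k,branch(b,b,zero))),f(plus(k,branch(b,b,zero)),plus(k,branch(b,b,zero))),b), A -> node(zero,b,k), V -> plus(k,branch(b,b,zero)), M -> f(plus(k,branch(b,b,zero)),plus(k,branch(b,b,zero))) }, so S -> f(plus(k,branch(b,b,zero)),plus(k,branch(b,b,zero))).

f(plus(k,branch(b,b,zero)),plus(k,branch(b,b,zero)))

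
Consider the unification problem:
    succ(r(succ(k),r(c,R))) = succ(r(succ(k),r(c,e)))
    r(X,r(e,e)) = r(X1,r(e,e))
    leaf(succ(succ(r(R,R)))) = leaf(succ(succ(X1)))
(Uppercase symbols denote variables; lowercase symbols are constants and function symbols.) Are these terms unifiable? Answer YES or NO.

YES

Decompose succ/1: r(succ(k),r(c,R)) = r(succ(k),r(c,e)).
Decompose r/2: succ(k) = succ(k),  r(c,R) = r(c,e).
Delete trivial equation succ(k) = succ(k).
Decompose r/2: c = c,  R = e.
Delete trivial equation c = c.
Bind R := e; substituting into the one remaining equation that mentions R gives: leaf(succ(succ(r(e,e)))) = leaf(succ(succ(X1))).
Decompose r/2: X = X1,  r(e,e) = r(e,e).
Bind X := X1; no other remaining equation mentions X.
Delete trivial equation r(e,e) = r(e,e).
Decompose leaf/1: succ(succ(r(e,e))) = succ(succ(X1)).
Decompose succ/1: succ(r(e,e)) = succ(X1).
Decompose succ/1: r(e,e) = X1.
Bind X1 := r(e,e). Substituting into the earlier binding gives X := r(e,e).
No equations remain and no clash or occurs-check failure arose, so a unifier exists.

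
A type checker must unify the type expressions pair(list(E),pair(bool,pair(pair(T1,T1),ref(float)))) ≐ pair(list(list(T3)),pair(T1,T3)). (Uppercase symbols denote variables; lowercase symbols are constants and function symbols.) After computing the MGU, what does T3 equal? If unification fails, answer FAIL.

pair(pair(bool,bool),ref(float))

Decompose pair/2: list(E) ≐ list(list(T3)),  pair(bool,pair(pair(T1,T1),ref(float))) ≐ pair(T1,T3).
Decompose list/1: E ≐ list(T3).
Bind E := list(T3); no other remaining equation mentions E.
Decompose pair/2: bool ≐ T1,  pair(pair(T1,T1),ref(float)) ≐ T3.
Bind T1 := bool; substituting into the remaining equation gives: pair(pair(bool,bool),ref(float)) ≐ T3.
Bind T3 := pair(pair(bool,bool),ref(float)). Substituting into the earlier binding gives E := list(pair(pair(bool,bool),ref(float))).
MGU = { E -> list(pair(pair(bool,bool),ref(float))), T1 -> bool, T3 -> pair(pair(bool,bool),ref(float)) }, so T3 -> pair(pair(bool,bool),ref(float)).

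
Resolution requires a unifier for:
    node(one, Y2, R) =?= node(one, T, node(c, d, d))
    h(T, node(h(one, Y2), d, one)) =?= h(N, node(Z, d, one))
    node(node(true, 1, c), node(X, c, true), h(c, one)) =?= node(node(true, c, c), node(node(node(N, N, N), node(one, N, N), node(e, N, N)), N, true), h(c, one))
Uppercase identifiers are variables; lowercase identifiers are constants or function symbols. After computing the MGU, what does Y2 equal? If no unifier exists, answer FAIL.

Decompose node/3: one =?= one,  Y2 =?= T,  R =?= node(c, d, d).
Delete trivial equation one =?= one.
Bind Y2 := T; substituting into the one remaining equation that mentions Y2 gives: h(T, node(h(one, T), d, one)) =?= h(N, node(Z, d, one)).
Bind R := node(c, d, d); no other remaining equation mentions R.
Decompose h/2: T =?= N,  node(h(one, T), d, one) =?= node(Z, d, one).
Bind T := N; substituting into the one remaining equation that mentions T gives: node(h(one, N), d, one) =?= node(Z, d, one). Substituting into the earlier binding gives Y2 := N.
Decompose node/3: h(one, N) =?= Z,  d =?= d,  one =?= one.
Bind Z := h(one, N); no other remaining equation mentions Z.
Delete trivial equation d =?= d.
Delete trivial equation one =?= one.
Decompose node/3: node(true, 1, c) =?= node(true, c, c),  node(X, c, true) =?= node(node(node(N, N, N), node(one, N, N), node(e, N, N)), N, true),  h(c, one) =?= h(c, one).
Decompose node/3: true =?= true,  1 =?= c,  c =?= c.
Delete trivial equation true =?= true.
Clash: constants 1 and c differ; no unifier exists.

FAIL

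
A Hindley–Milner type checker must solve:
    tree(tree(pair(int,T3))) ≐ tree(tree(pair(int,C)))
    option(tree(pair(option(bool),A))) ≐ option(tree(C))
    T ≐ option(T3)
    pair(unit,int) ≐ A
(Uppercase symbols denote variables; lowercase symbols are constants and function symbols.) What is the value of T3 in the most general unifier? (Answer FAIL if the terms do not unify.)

Decompose tree/1: tree(pair(int,T3)) ≐ tree(pair(int,C)).
Decompose tree/1: pair(int,T3) ≐ pair(int,C).
Decompose pair/2: int ≐ int,  T3 ≐ C.
Delete trivial equation int ≐ int.
Bind T3 := C; substituting into the one remaining equation that mentions T3 gives: T ≐ option(C).
Decompose option/1: tree(pair(option(bool),A)) ≐ tree(C).
Decompose tree/1: pair(option(bool),A) ≐ C.
Bind C := pair(option(bool),A); substituting into the one remaining equation that mentions C gives: T ≐ option(pair(option(bool),A)). Substituting into the earlier binding gives T3 := pair(option(bool),A).
Bind T := option(pair(option(bool),A)); no other remaining equation mentions T.
Bind A := pair(unit,int). Substituting into the earlier bindings gives T3 := pair(option(bool),pair(unit,int)), C := pair(option(bool),pair(unit,int)), T := option(pair(option(bool),pair(unit,int))).
MGU = { T3 -> pair(option(bool),pair(unit,int)), C -> pair(option(bool),pair(unit,int)), T -> option(pair(option(bool),pair(unit,int))), A -> pair(unit,int) }, so T3 -> pair(option(bool),pair(unit,int)).

pair(option(bool),pair(unit,int))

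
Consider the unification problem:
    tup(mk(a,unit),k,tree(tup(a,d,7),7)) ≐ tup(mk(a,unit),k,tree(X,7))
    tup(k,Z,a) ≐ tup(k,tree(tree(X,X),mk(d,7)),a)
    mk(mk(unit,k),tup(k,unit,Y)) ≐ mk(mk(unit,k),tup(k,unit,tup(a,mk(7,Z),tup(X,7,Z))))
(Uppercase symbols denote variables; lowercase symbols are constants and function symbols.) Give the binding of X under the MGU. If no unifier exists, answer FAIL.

tup(a,d,7)

Decompose tup/3: mk(a,unit) ≐ mk(a,unit),  k ≐ k,  tree(tup(a,d,7),7) ≐ tree(X,7).
Delete trivial equation mk(a,unit) ≐ mk(a,unit).
Delete trivial equation k ≐ k.
Decompose tree/2: tup(a,d,7) ≐ X,  7 ≐ 7.
Bind X := tup(a,d,7); substituting into the 2 remaining equations that mention X gives: tup(k,Z,a) ≐ tup(k,tree(tree(tup(a,d,7),tup(a,d,7)),mk(d,7)),a),  mk(mk(unit,k),tup(k,unit,Y)) ≐ mk(mk(unit,k),tup(k,unit,tup(a,mk(7,Z),tup(tup(a,d,7),7,Z)))).
Delete trivial equation 7 ≐ 7.
Decompose tup/3: k ≐ k,  Z ≐ tree(tree(tup(a,d,7),tup(a,d,7)),mk(d,7)),  a ≐ a.
Delete trivial equation k ≐ k.
Bind Z := tree(tree(tup(a,d,7),tup(a,d,7)),mk(d,7)); substituting into the one remaining equation that mentions Z gives: mk(mk(unit,k),tup(k,unit,Y)) ≐ mk(mk(unit,k),tup(k,unit,tup(a,mk(7,tree(tree(tup(a,d,7),tup(a,d,7)),mk(d,7))),tup(tup(a,d,7),7,tree(tree(tup(a,d,7),tup(a,d,7)),mk(d,7)))))).
Delete trivial equation a ≐ a.
Decompose mk/2: mk(unit,k) ≐ mk(unit,k),  tup(k,unit,Y) ≐ tup(k,unit,tup(a,mk(7,tree(tree(tup(a,d,7),tup(a,d,7)),mk(d,7))),tup(tup(a,d,7),7,tree(tree(tup(a,d,7),tup(a,d,7)),mk(d,7))))).
Delete trivial equation mk(unit,k) ≐ mk(unit,k).
Decompose tup/3: k ≐ k,  unit ≐ unit,  Y ≐ tup(a,mk(7,tree(tree(tup(a,d,7),tup(a,d,7)),mk(d,7))),tup(tup(a,d,7),7,tree(tree(tup(a,d,7),tup(a,d,7)),mk(d,7)))).
Delete trivial equation k ≐ k.
Delete trivial equation unit ≐ unit.
Bind Y := tup(a,mk(7,tree(tree(tup(a,d,7),tup(a,d,7)),mk(d,7))),tup(tup(a,d,7),7,tree(tree(tup(a,d,7),tup(a,d,7)),mk(d,7)))).
MGU = { X ↦ tup(a,d,7), Z ↦ tree(tree(tup(a,d,7),tup(a,d,7)),mk(d,7)), Y ↦ tup(a,mk(7,tree(tree(tup(a,d,7),tup(a,d,7)),mk(d,7))),tup(tup(a,d,7),7,tree(tree(tup(a,d,7),tup(a,d,7)),mk(d,7)))) }, so X ↦ tup(a,d,7).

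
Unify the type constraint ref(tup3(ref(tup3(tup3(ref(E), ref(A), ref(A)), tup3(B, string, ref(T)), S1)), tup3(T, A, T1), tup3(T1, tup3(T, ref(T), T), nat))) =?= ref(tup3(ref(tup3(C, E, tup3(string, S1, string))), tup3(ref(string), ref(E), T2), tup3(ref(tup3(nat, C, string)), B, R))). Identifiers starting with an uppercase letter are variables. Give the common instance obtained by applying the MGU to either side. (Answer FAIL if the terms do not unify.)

FAIL

Decompose ref/1: tup3(ref(tup3(tup3(ref(E), ref(A), ref(A)), tup3(B, string, ref(T)), S1)), tup3(T, A, T1), tup3(T1, tup3(T, ref(T), T), nat)) =?= tup3(ref(tup3(C, E, tup3(string, S1, string))), tup3(ref(string), ref(E), T2), tup3(ref(tup3(nat, C, string)), B, R)).
Decompose tup3/3: ref(tup3(tup3(ref(E), ref(A), ref(A)), tup3(B, string, ref(T)), S1)) =?= ref(tup3(C, E, tup3(string, S1, string))),  tup3(T, A, T1) =?= tup3(ref(string), ref(E), T2),  tup3(T1, tup3(T, ref(T), T), nat) =?= tup3(ref(tup3(nat, C, string)), B, R).
Decompose ref/1: tup3(tup3(ref(E), ref(A), ref(A)), tup3(B, string, ref(T)), S1) =?= tup3(C, E, tup3(string, S1, string)).
Decompose tup3/3: tup3(ref(E), ref(A), ref(A)) =?= C,  tup3(B, string, ref(T)) =?= E,  S1 =?= tup3(string, S1, string).
Bind C := tup3(ref(E), ref(A), ref(A)); substituting into the one remaining equation that mentions C gives: tup3(T1, tup3(T, ref(T), T), nat) =?= tup3(ref(tup3(nat, tup3(ref(E), ref(A), ref(A)), string)), B, R).
Bind E := tup3(B, string, ref(T)); substituting into the 2 remaining equations that mention E gives: tup3(T, A, T1) =?= tup3(ref(string), ref(tup3(B, string, ref(T))), T2),  tup3(T1, tup3(T, ref(T), T), nat) =?= tup3(ref(tup3(nat, tup3(ref(tup3(B, string, ref(T))), ref(A), ref(A)), string)), B, R). Substituting into the earlier binding gives C := tup3(ref(tup3(B, string, ref(T))), ref(A), ref(A)).
Occurs check fails: S1 occurs in tup3(string, S1, string); the equation S1 =?= tup3(string, S1, string) has no finite solution.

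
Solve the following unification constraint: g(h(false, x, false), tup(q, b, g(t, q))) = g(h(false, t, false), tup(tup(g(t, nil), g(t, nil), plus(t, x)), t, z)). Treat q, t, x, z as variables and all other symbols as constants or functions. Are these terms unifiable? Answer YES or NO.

YES

Decompose g/2: h(false, x, false) = h(false, t, false),  tup(q, b, g(t, q)) = tup(tup(g(t, nil), g(t, nil), plus(t, x)), t, z).
Decompose h/3: false = false,  x = t,  false = false.
Delete trivial equation false = false.
Bind x := t; substituting into the one remaining equation that mentions x gives: tup(q, b, g(t, q)) = tup(tup(g(t, nil), g(t, nil), plus(t, t)), t, z).
Delete trivial equation false = false.
Decompose tup/3: q = tup(g(t, nil), g(t, nil), plus(t, t)),  b = t,  g(t, q) = z.
Bind q := tup(g(t, nil), g(t, nil), plus(t, t)); substituting into the one remaining equation that mentions q gives: g(t, tup(g(t, nil), g(t, nil), plus(t, t))) = z.
Bind t := b; substituting into the remaining equation gives: g(b, tup(g(b, nil), g(b, nil), plus(b, b))) = z. Substituting into the earlier bindings gives x := b, q := tup(g(b, nil), g(b, nil), plus(b, b)).
Bind z := g(b, tup(g(b, nil), g(b, nil), plus(b, b))).
No equations remain and no clash or occurs-check failure arose, so a unifier exists.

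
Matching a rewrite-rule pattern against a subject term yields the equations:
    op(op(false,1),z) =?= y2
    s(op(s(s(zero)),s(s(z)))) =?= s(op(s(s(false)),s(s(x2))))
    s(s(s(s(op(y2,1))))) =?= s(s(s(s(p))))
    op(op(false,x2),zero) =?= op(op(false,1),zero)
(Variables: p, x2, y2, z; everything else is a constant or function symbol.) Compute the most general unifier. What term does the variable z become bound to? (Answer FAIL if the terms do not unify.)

Bind y2 := op(op(false,1),z); substituting into the one remaining equation that mentions y2 gives: s(s(s(s(op(op(op(false,1),z),1))))) =?= s(s(s(s(p)))).
Decompose s/1: op(s(s(zero)),s(s(z))) =?= op(s(s(false)),s(s(x2))).
Decompose op/2: s(s(zero)) =?= s(s(false)),  s(s(z)) =?= s(s(x2)).
Decompose s/1: s(zero) =?= s(false).
Decompose s/1: zero =?= false.
Clash: constants zero and false differ; no unifier exists.

FAIL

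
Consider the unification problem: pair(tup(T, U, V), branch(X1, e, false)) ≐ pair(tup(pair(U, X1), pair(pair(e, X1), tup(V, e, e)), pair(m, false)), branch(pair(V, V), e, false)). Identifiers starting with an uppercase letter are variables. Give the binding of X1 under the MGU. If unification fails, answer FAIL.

pair(pair(m, false), pair(m, false))

Decompose pair/2: tup(T, U, V) ≐ tup(pair(U, X1), pair(pair(e, X1), tup(V, e, e)), pair(m, false)),  branch(X1, e, false) ≐ branch(pair(V, V), e, false).
Decompose tup/3: T ≐ pair(U, X1),  U ≐ pair(pair(e, X1), tup(V, e, e)),  V ≐ pair(m, false).
Bind T := pair(U, X1); no other remaining equation mentions T.
Bind U := pair(pair(e, X1), tup(V, e, e)); no other remaining equation mentions U. Substituting into the earlier binding gives T := pair(pair(pair(e, X1), tup(V, e, e)), X1).
Bind V := pair(m, false); substituting into the remaining equation gives: branch(X1, e, false) ≐ branch(pair(pair(m, false), pair(m, false)), e, false). Substituting into the earlier bindings gives T := pair(pair(pair(e, X1), tup(pair(m, false), e, e)), X1), U := pair(pair(e, X1), tup(pair(m, false), e, e)).
Decompose branch/3: X1 ≐ pair(pair(m, false), pair(m, false)),  e ≐ e,  false ≐ false.
Bind X1 := pair(pair(m, false), pair(m, false)); no other remaining equation mentions X1. Substituting into the earlier bindings gives T := pair(pair(pair(e, pair(pair(m, false), pair(m, false))), tup(pair(m, false), e, e)), pair(pair(m, false), pair(m, false))), U := pair(pair(e, pair(pair(m, false), pair(m, false))), tup(pair(m, false), e, e)).
Delete trivial equation e ≐ e.
Delete trivial equation false ≐ false.
MGU = { T := pair(pair(pair(e, pair(pair(m, false), pair(m, false))), tup(pair(m, false), e, e)), pair(pair(m, false), pair(m, false))), U := pair(pair(e, pair(pair(m, false), pair(m, false))), tup(pair(m, false), e, e)), V := pair(m, false), X1 := pair(pair(m, false), pair(m, false)) }, so X1 := pair(pair(m, false), pair(m, false)).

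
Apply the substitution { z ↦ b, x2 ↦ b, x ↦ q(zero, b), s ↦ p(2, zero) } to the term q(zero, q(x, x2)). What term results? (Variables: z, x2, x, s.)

q(zero, q(q(zero, b), b))

Replace each occurrence of x2 with b.
Replace each occurrence of x with q(zero, b).
Result: q(zero, q(q(zero, b), b)).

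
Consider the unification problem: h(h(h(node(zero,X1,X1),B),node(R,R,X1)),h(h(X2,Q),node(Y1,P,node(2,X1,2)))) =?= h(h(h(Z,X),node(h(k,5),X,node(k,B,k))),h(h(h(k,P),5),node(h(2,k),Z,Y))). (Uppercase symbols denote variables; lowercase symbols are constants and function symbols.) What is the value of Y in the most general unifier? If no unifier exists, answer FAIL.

node(2,node(k,h(k,5),k),2)

Decompose h/2: h(h(node(zero,X1,X1),B),node(R,R,X1)) =?= h(h(Z,X),node(h(k,5),X,node(k,B,k))),  h(h(X2,Q),node(Y1,P,node(2,X1,2))) =?= h(h(h(k,P),5),node(h(2,k),Z,Y)).
Decompose h/2: h(node(zero,X1,X1),B) =?= h(Z,X),  node(R,R,X1) =?= node(h(k,5),X,node(k,B,k)).
Decompose h/2: node(zero,X1,X1) =?= Z,  B =?= X.
Bind Z := node(zero,X1,X1); substituting into the one remaining equation that mentions Z gives: h(h(X2,Q),node(Y1,P,node(2,X1,2))) =?= h(h(h(k,P),5),node(h(2,k),node(zero,X1,X1),Y)).
Bind B := X; substituting into the one remaining equation that mentions B gives: node(R,R,X1) =?= node(h(k,5),X,node(k,X,k)).
Decompose node/3: R =?= h(k,5),  R =?= X,  X1 =?= node(k,X,k).
Bind R := h(k,5); substituting into the one remaining equation that mentions R gives: h(k,5) =?= X.
Bind X := h(k,5); substituting into the one remaining equation that mentions X gives: X1 =?= node(k,h(k,5),k). Substituting into the earlier binding gives B := h(k,5).
Bind X1 := node(k,h(k,5),k); substituting into the remaining equation gives: h(h(X2,Q),node(Y1,P,node(2,node(k,h(k,5),k),2))) =?= h(h(h(k,P),5),node(h(2,k),node(zero,node(k,h(k,5),k),node(k,h(k,5),k)),Y)). Substituting into the earlier binding gives Z := node(zero,node(k,h(k,5),k),node(k,h(k,5),k)).
Decompose h/2: h(X2,Q) =?= h(h(k,P),5),  node(Y1,P,node(2,node(k,h(k,5),k),2)) =?= node(h(2,k),node(zero,node(k,h(k,5),k),node(k,h(k,5),k)),Y).
Decompose h/2: X2 =?= h(k,P),  Q =?= 5.
Bind X2 := h(k,P); no other remaining equation mentions X2.
Bind Q := 5; no other remaining equation mentions Q.
Decompose node/3: Y1 =?= h(2,k),  P =?= node(zero,node(k,h(k,5),k),node(k,h(k,5),k)),  node(2,node(k,h(k,5),k),2) =?= Y.
Bind Y1 := h(2,k); no other remaining equation mentions Y1.
Bind P := node(zero,node(k,h(k,5),k),node(k,h(k,5),k)); no other remaining equation mentions P. Substituting into the earlier binding gives X2 := h(k,node(zero,node(k,h(k,5),k),node(k,h(k,5),k))).
Bind Y := node(2,node(k,h(k,5),k),2).
MGU = { Z -> node(zero,node(k,h(k,5),k),node(k,h(k,5),k)), B -> h(k,5), R -> h(k,5), X -> h(k,5), X1 -> node(k,h(k,5),k), X2 -> h(k,node(zero,node(k,h(k,5),k),node(k,h(k,5),k))), Q -> 5, Y1 -> h(2,k), P -> node(zero,node(k,h(k,5),k),node(k,h(k,5),k)), Y -> node(2,node(k,h(k,5),k),2) }, so Y -> node(2,node(k,h(k,5),k),2).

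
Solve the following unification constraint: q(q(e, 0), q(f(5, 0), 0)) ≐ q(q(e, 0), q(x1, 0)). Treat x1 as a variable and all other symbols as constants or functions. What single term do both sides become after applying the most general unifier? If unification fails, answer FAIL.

Decompose q/2: q(e, 0) ≐ q(e, 0),  q(f(5, 0), 0) ≐ q(x1, 0).
Delete trivial equation q(e, 0) ≐ q(e, 0).
Decompose q/2: f(5, 0) ≐ x1,  0 ≐ 0.
Bind x1 := f(5, 0); no other remaining equation mentions x1.
Delete trivial equation 0 ≐ 0.
Applying the MGU to either side gives q(q(e, 0), q(f(5, 0), 0)).

q(q(e, 0), q(f(5, 0), 0))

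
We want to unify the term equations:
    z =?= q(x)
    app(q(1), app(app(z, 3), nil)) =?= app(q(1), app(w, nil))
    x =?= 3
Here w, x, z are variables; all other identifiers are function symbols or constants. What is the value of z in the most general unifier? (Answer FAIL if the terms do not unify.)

Bind z := q(x); substituting into the one remaining equation that mentions z gives: app(q(1), app(app(q(x), 3), nil)) =?= app(q(1), app(w, nil)).
Decompose app/2: q(1) =?= q(1),  app(app(q(x), 3), nil) =?= app(w, nil).
Delete trivial equation q(1) =?= q(1).
Decompose app/2: app(q(x), 3) =?= w,  nil =?= nil.
Bind w := app(q(x), 3); no other remaining equation mentions w.
Delete trivial equation nil =?= nil.
Bind x := 3. Substituting into the earlier bindings gives z := q(3), w := app(q(3), 3).
MGU = { z := q(3), w := app(q(3), 3), x := 3 }, so z := q(3).

q(3)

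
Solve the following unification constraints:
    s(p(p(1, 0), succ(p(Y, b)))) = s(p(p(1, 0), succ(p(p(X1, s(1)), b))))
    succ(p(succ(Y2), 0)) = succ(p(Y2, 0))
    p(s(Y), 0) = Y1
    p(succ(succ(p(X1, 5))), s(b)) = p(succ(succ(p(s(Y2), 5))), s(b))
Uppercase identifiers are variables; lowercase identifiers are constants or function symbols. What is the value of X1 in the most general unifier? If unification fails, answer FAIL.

Decompose s/1: p(p(1, 0), succ(p(Y, b))) = p(p(1, 0), succ(p(p(X1, s(1)), b))).
Decompose p/2: p(1, 0) = p(1, 0),  succ(p(Y, b)) = succ(p(p(X1, s(1)), b)).
Delete trivial equation p(1, 0) = p(1, 0).
Decompose succ/1: p(Y, b) = p(p(X1, s(1)), b).
Decompose p/2: Y = p(X1, s(1)),  b = b.
Bind Y := p(X1, s(1)); substituting into the one remaining equation that mentions Y gives: p(s(p(X1, s(1))), 0) = Y1.
Delete trivial equation b = b.
Decompose succ/1: p(succ(Y2), 0) = p(Y2, 0).
Decompose p/2: succ(Y2) = Y2,  0 = 0.
Occurs check fails: Y2 occurs in succ(Y2); the equation Y2 = succ(Y2) has no finite solution.

FAIL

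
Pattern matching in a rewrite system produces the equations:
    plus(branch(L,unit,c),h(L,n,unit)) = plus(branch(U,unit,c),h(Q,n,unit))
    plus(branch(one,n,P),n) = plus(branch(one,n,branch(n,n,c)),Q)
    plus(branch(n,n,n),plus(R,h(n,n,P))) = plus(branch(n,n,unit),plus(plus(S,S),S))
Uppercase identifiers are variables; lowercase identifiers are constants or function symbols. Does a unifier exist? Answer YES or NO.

NO

Decompose plus/2: branch(L,unit,c) = branch(U,unit,c),  h(L,n,unit) = h(Q,n,unit).
Decompose branch/3: L = U,  unit = unit,  c = c.
Bind L := U; substituting into the one remaining equation that mentions L gives: h(U,n,unit) = h(Q,n,unit).
Delete trivial equation unit = unit.
Delete trivial equation c = c.
Decompose h/3: U = Q,  n = n,  unit = unit.
Bind U := Q; no other remaining equation mentions U. Substituting into the earlier binding gives L := Q.
Delete trivial equation n = n.
Delete trivial equation unit = unit.
Decompose plus/2: branch(one,n,P) = branch(one,n,branch(n,n,c)),  n = Q.
Decompose branch/3: one = one,  n = n,  P = branch(n,n,c).
Delete trivial equation one = one.
Delete trivial equation n = n.
Bind P := branch(n,n,c); substituting into the one remaining equation that mentions P gives: plus(branch(n,n,n),plus(R,h(n,n,branch(n,n,c)))) = plus(branch(n,n,unit),plus(plus(S,S),S)).
Bind Q := n; no other remaining equation mentions Q. Substituting into the earlier bindings gives L := n, U := n.
Decompose plus/2: branch(n,n,n) = branch(n,n,unit),  plus(R,h(n,n,branch(n,n,c))) = plus(plus(S,S),S).
Decompose branch/3: n = n,  n = n,  n = unit.
Delete trivial equation n = n.
Delete trivial equation n = n.
Clash: constants n and unit differ; no unifier exists.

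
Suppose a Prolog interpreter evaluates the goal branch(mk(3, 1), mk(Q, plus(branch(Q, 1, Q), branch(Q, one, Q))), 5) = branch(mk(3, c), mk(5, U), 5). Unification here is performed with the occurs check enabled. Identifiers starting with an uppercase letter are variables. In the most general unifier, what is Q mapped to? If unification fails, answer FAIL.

Decompose branch/3: mk(3, 1) = mk(3, c),  mk(Q, plus(branch(Q, 1, Q), branch(Q, one, Q))) = mk(5, U),  5 = 5.
Decompose mk/2: 3 = 3,  1 = c.
Delete trivial equation 3 = 3.
Clash: constants 1 and c differ; no unifier exists.

FAIL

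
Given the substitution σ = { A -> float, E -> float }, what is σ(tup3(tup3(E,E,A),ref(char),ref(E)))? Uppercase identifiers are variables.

Replace each occurrence of A with float.
Replace each occurrence of E with float.
Result: tup3(tup3(float,float,float),ref(char),ref(float)).

tup3(tup3(float,float,float),ref(char),ref(float))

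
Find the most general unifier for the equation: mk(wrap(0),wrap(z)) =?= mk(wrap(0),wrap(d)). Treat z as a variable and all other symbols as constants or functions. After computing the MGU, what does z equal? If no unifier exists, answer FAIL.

Decompose mk/2: wrap(0) =?= wrap(0),  wrap(z) =?= wrap(d).
Delete trivial equation wrap(0) =?= wrap(0).
Decompose wrap/1: z =?= d.
Bind z := d.
MGU = { z ↦ d }, so z ↦ d.

d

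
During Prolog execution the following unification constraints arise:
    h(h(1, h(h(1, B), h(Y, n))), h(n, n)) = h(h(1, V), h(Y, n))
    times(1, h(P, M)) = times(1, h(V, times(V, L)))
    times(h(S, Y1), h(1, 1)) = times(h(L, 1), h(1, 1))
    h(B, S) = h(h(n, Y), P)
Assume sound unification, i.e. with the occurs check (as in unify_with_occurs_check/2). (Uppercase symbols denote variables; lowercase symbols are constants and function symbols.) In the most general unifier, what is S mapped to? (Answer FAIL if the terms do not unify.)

h(h(1, h(n, n)), h(n, n))

Decompose h/2: h(1, h(h(1, B), h(Y, n))) = h(1, V),  h(n, n) = h(Y, n).
Decompose h/2: 1 = 1,  h(h(1, B), h(Y, n)) = V.
Delete trivial equation 1 = 1.
Bind V := h(h(1, B), h(Y, n)); substituting into the one remaining equation that mentions V gives: times(1, h(P, M)) = times(1, h(h(h(1, B), h(Y, n)), times(h(h(1, B), h(Y, n)), L))).
Decompose h/2: n = Y,  n = n.
Bind Y := n; substituting into the 2 remaining equations that mention Y gives: times(1, h(P, M)) = times(1, h(h(h(1, B), h(n, n)), times(h(h(1, B), h(n, n)), L))),  h(B, S) = h(h(n, n), P). Substituting into the earlier binding gives V := h(h(1, B), h(n, n)).
Delete trivial equation n = n.
Decompose times/2: 1 = 1,  h(P, M) = h(h(h(1, B), h(n, n)), times(h(h(1, B), h(n, n)), L)).
Delete trivial equation 1 = 1.
Decompose h/2: P = h(h(1, B), h(n, n)),  M = times(h(h(1, B), h(n, n)), L).
Bind P := h(h(1, B), h(n, n)); substituting into the one remaining equation that mentions P gives: h(B, S) = h(h(n, n), h(h(1, B), h(n, n))).
Bind M := times(h(h(1, B), h(n, n)), L); no other remaining equation mentions M.
Decompose times/2: h(S, Y1) = h(L, 1),  h(1, 1) = h(1, 1).
Decompose h/2: S = L,  Y1 = 1.
Bind S := L; substituting into the one remaining equation that mentions S gives: h(B, L) = h(h(n, n), h(h(1, B), h(n, n))).
Bind Y1 := 1; no other remaining equation mentions Y1.
Delete trivial equation h(1, 1) = h(1, 1).
Decompose h/2: B = h(n, n),  L = h(h(1, B), h(n, n)).
Bind B := h(n, n); substituting into the remaining equation gives: L = h(h(1, h(n, n)), h(n, n)). Substituting into the earlier bindings gives V := h(h(1, h(n, n)), h(n, n)), P := h(h(1, h(n, n)), h(n, n)), M := times(h(h(1, h(n, n)), h(n, n)), L).
Bind L := h(h(1, h(n, n)), h(n, n)). Substituting into the earlier bindings gives M := times(h(h(1, h(n, n)), h(n, n)), h(h(1, h(n, n)), h(n, n))), S := h(h(1, h(n, n)), h(n, n)).
MGU = { V = h(h(1, h(n, n)), h(n, n)), Y = n, P = h(h(1, h(n, n)), h(n, n)), M = times(h(h(1, h(n, n)), h(n, n)), h(h(1, h(n, n)), h(n, n))), S = h(h(1, h(n, n)), h(n, n)), Y1 = 1, B = h(n, n), L = h(h(1, h(n, n)), h(n, n)) }, so S = h(h(1, h(n, n)), h(n, n)).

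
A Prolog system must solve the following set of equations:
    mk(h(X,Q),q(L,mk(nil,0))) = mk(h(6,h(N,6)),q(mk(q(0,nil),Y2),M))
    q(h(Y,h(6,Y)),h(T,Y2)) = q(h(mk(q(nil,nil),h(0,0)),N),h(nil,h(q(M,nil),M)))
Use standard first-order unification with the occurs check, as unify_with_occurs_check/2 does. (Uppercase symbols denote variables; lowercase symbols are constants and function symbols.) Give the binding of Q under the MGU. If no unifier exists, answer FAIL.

Decompose mk/2: h(X,Q) = h(6,h(N,6)),  q(L,mk(nil,0)) = q(mk(q(0,nil),Y2),M).
Decompose h/2: X = 6,  Q = h(N,6).
Bind X := 6; no other remaining equation mentions X.
Bind Q := h(N,6); no other remaining equation mentions Q.
Decompose q/2: L = mk(q(0,nil),Y2),  mk(nil,0) = M.
Bind L := mk(q(0,nil),Y2); no other remaining equation mentions L.
Bind M := mk(nil,0); substituting into the remaining equation gives: q(h(Y,h(6,Y)),h(T,Y2)) = q(h(mk(q(nil,nil),h(0,0)),N),h(nil,h(q(mk(nil,0),nil),mk(nil,0)))).
Decompose q/2: h(Y,h(6,Y)) = h(mk(q(nil,nil),h(0,0)),N),  h(T,Y2) = h(nil,h(q(mk(nil,0),nil),mk(nil,0))).
Decompose h/2: Y = mk(q(nil,nil),h(0,0)),  h(6,Y) = N.
Bind Y := mk(q(nil,nil),h(0,0)); substituting into the one remaining equation that mentions Y gives: h(6,mk(q(nil,nil),h(0,0))) = N.
Bind N := h(6,mk(q(nil,nil),h(0,0))); no other remaining equation mentions N. Substituting into the earlier binding gives Q := h(h(6,mk(q(nil,nil),h(0,0))),6).
Decompose h/2: T = nil,  Y2 = h(q(mk(nil,0),nil),mk(nil,0)).
Bind T := nil; no other remaining equation mentions T.
Bind Y2 := h(q(mk(nil,0),nil),mk(nil,0)). Substituting into the earlier binding gives L := mk(q(0,nil),h(q(mk(nil,0),nil),mk(nil,0))).
MGU = { X = 6, Q = h(h(6,mk(q(nil,nil),h(0,0))),6), L = mk(q(0,nil),h(q(mk(nil,0),nil),mk(nil,0))), M = mk(nil,0), Y = mk(q(nil,nil),h(0,0)), N = h(6,mk(q(nil,nil),h(0,0))), T = nil, Y2 = h(q(mk(nil,0),nil),mk(nil,0)) }, so Q = h(h(6,mk(q(nil,nil),h(0,0))),6).

h(h(6,mk(q(nil,nil),h(0,0))),6)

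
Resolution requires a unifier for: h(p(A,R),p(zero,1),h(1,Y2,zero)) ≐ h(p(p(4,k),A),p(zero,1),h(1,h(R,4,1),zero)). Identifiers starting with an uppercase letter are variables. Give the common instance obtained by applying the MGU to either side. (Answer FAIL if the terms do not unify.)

Decompose h/3: p(A,R) ≐ p(p(4,k),A),  p(zero,1) ≐ p(zero,1),  h(1,Y2,zero) ≐ h(1,h(R,4,1),zero).
Decompose p/2: A ≐ p(4,k),  R ≐ A.
Bind A := p(4,k); substituting into the one remaining equation that mentions A gives: R ≐ p(4,k).
Bind R := p(4,k); substituting into the one remaining equation that mentions R gives: h(1,Y2,zero) ≐ h(1,h(p(4,k),4,1),zero).
Delete trivial equation p(zero,1) ≐ p(zero,1).
Decompose h/3: 1 ≐ 1,  Y2 ≐ h(p(4,k),4,1),  zero ≐ zero.
Delete trivial equation 1 ≐ 1.
Bind Y2 := h(p(4,k),4,1); no other remaining equation mentions Y2.
Delete trivial equation zero ≐ zero.
Applying the MGU to either side gives h(p(p(4,k),p(4,k)),p(zero,1),h(1,h(p(4,k),4,1),zero)).

h(p(p(4,k),p(4,k)),p(zero,1),h(1,h(p(4,k),4,1),zero))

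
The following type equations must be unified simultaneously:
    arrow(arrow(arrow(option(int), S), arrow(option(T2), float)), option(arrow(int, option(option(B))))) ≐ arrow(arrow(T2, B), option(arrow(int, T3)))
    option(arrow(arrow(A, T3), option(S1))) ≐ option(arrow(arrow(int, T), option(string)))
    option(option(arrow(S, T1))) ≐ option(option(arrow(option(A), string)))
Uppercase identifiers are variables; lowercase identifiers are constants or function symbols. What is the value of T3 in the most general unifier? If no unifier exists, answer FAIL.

Decompose arrow/2: arrow(arrow(option(int), S), arrow(option(T2), float)) ≐ arrow(T2, B),  option(arrow(int, option(option(B)))) ≐ option(arrow(int, T3)).
Decompose arrow/2: arrow(option(int), S) ≐ T2,  arrow(option(T2), float) ≐ B.
Bind T2 := arrow(option(int), S); substituting into the one remaining equation that mentions T2 gives: arrow(option(arrow(option(int), S)), float) ≐ B.
Bind B := arrow(option(arrow(option(int), S)), float); substituting into the one remaining equation that mentions B gives: option(arrow(int, option(option(arrow(option(arrow(option(int), S)), float))))) ≐ option(arrow(int, T3)).
Decompose option/1: arrow(int, option(option(arrow(option(arrow(option(int), S)), float)))) ≐ arrow(int, T3).
Decompose arrow/2: int ≐ int,  option(option(arrow(option(arrow(option(int), S)), float))) ≐ T3.
Delete trivial equation int ≐ int.
Bind T3 := option(option(arrow(option(arrow(option(int), S)), float))); substituting into the one remaining equation that mentions T3 gives: option(arrow(arrow(A, option(option(arrow(option(arrow(option(int), S)), float)))), option(S1))) ≐ option(arrow(arrow(int, T), option(string))).
Decompose option/1: arrow(arrow(A, option(option(arrow(option(arrow(option(int), S)), float)))), option(S1)) ≐ arrow(arrow(int, T), option(string)).
Decompose arrow/2: arrow(A, option(option(arrow(option(arrow(option(int), S)), float)))) ≐ arrow(int, T),  option(S1) ≐ option(string).
Decompose arrow/2: A ≐ int,  option(option(arrow(option(arrow(option(int), S)), float))) ≐ T.
Bind A := int; substituting into the one remaining equation that mentions A gives: option(option(arrow(S, T1))) ≐ option(option(arrow(option(int), string))).
Bind T := option(option(arrow(option(arrow(option(int), S)), float))); no other remaining equation mentions T.
Decompose option/1: S1 ≐ string.
Bind S1 := string; no other remaining equation mentions S1.
Decompose option/1: option(arrow(S, T1)) ≐ option(arrow(option(int), string)).
Decompose option/1: arrow(S, T1) ≐ arrow(option(int), string).
Decompose arrow/2: S ≐ option(int),  T1 ≐ string.
Bind S := option(int); no other remaining equation mentions S. Substituting into the earlier bindings gives T2 := arrow(option(int), option(int)), B := arrow(option(arrow(option(int), option(int))), float), T3 := option(option(arrow(option(arrow(option(int), option(int))), float))), T := option(option(arrow(option(arrow(option(int), option(int))), float))).
Bind T1 := string.
MGU = { T2 := arrow(option(int), option(int)), B := arrow(option(arrow(option(int), option(int))), float), T3 := option(option(arrow(option(arrow(option(int), option(int))), float))), A := int, T := option(option(arrow(option(arrow(option(int), option(int))), float))), S1 := string, S := option(int), T1 := string }, so T3 := option(option(arrow(option(arrow(option(int), option(int))), float))).

option(option(arrow(option(arrow(option(int), option(int))), float)))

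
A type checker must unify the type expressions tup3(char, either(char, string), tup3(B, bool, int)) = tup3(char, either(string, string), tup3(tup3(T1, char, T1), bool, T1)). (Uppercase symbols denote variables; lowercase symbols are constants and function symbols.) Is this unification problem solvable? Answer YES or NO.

NO

Decompose tup3/3: char = char,  either(char, string) = either(string, string),  tup3(B, bool, int) = tup3(tup3(T1, char, T1), bool, T1).
Delete trivial equation char = char.
Decompose either/2: char = string,  string = string.
Clash: constants char and string differ; no unifier exists.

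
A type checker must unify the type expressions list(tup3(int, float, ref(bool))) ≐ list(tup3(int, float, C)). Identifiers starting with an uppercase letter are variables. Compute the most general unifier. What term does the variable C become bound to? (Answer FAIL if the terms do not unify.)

Decompose list/1: tup3(int, float, ref(bool)) ≐ tup3(int, float, C).
Decompose tup3/3: int ≐ int,  float ≐ float,  ref(bool) ≐ C.
Delete trivial equation int ≐ int.
Delete trivial equation float ≐ float.
Bind C := ref(bool).
MGU = { C ↦ ref(bool) }, so C ↦ ref(bool).

ref(bool)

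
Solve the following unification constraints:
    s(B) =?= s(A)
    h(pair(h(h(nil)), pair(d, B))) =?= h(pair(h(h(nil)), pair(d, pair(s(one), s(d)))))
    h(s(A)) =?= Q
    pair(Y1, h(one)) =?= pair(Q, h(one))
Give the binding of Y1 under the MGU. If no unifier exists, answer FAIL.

Decompose s/1: B =?= A.
Bind B := A; substituting into the one remaining equation that mentions B gives: h(pair(h(h(nil)), pair(d, A))) =?= h(pair(h(h(nil)), pair(d, pair(s(one), s(d))))).
Decompose h/1: pair(h(h(nil)), pair(d, A)) =?= pair(h(h(nil)), pair(d, pair(s(one), s(d)))).
Decompose pair/2: h(h(nil)) =?= h(h(nil)),  pair(d, A) =?= pair(d, pair(s(one), s(d))).
Delete trivial equation h(h(nil)) =?= h(h(nil)).
Decompose pair/2: d =?= d,  A =?= pair(s(one), s(d)).
Delete trivial equation d =?= d.
Bind A := pair(s(one), s(d)); substituting into the one remaining equation that mentions A gives: h(s(pair(s(one), s(d)))) =?= Q. Substituting into the earlier binding gives B := pair(s(one), s(d)).
Bind Q := h(s(pair(s(one), s(d)))); substituting into the remaining equation gives: pair(Y1, h(one)) =?= pair(h(s(pair(s(one), s(d)))), h(one)).
Decompose pair/2: Y1 =?= h(s(pair(s(one), s(d)))),  h(one) =?= h(one).
Bind Y1 := h(s(pair(s(one), s(d)))); no other remaining equation mentions Y1.
Delete trivial equation h(one) =?= h(one).
MGU = { B -> pair(s(one), s(d)), A -> pair(s(one), s(d)), Q -> h(s(pair(s(one), s(d)))), Y1 -> h(s(pair(s(one), s(d)))) }, so Y1 -> h(s(pair(s(one), s(d)))).

h(s(pair(s(one), s(d))))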